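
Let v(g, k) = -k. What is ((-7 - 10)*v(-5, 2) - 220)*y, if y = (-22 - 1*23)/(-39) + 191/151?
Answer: -883128/1963 ≈ -449.89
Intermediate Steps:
y = 4748/1963 (y = (-22 - 23)*(-1/39) + 191*(1/151) = -45*(-1/39) + 191/151 = 15/13 + 191/151 = 4748/1963 ≈ 2.4187)
((-7 - 10)*v(-5, 2) - 220)*y = ((-7 - 10)*(-1*2) - 220)*(4748/1963) = (-17*(-2) - 220)*(4748/1963) = (34 - 220)*(4748/1963) = -186*4748/1963 = -883128/1963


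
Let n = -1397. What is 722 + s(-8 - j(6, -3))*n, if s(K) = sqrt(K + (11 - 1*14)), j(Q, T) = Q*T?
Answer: 722 - 1397*sqrt(7) ≈ -2974.1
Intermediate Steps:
s(K) = sqrt(-3 + K) (s(K) = sqrt(K + (11 - 14)) = sqrt(K - 3) = sqrt(-3 + K))
722 + s(-8 - j(6, -3))*n = 722 + sqrt(-3 + (-8 - 6*(-3)))*(-1397) = 722 + sqrt(-3 + (-8 - 1*(-18)))*(-1397) = 722 + sqrt(-3 + (-8 + 18))*(-1397) = 722 + sqrt(-3 + 10)*(-1397) = 722 + sqrt(7)*(-1397) = 722 - 1397*sqrt(7)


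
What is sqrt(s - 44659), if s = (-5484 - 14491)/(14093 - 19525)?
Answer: I*sqrt(329406954254)/2716 ≈ 211.32*I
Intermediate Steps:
s = 19975/5432 (s = -19975/(-5432) = -19975*(-1/5432) = 19975/5432 ≈ 3.6773)
sqrt(s - 44659) = sqrt(19975/5432 - 44659) = sqrt(-242567713/5432) = I*sqrt(329406954254)/2716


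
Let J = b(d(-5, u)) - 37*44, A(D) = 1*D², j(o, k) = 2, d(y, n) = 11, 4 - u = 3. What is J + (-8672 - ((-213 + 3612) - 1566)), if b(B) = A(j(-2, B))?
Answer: -12129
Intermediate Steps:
u = 1 (u = 4 - 1*3 = 4 - 3 = 1)
A(D) = D²
b(B) = 4 (b(B) = 2² = 4)
J = -1624 (J = 4 - 37*44 = 4 - 1*1628 = 4 - 1628 = -1624)
J + (-8672 - ((-213 + 3612) - 1566)) = -1624 + (-8672 - ((-213 + 3612) - 1566)) = -1624 + (-8672 - (3399 - 1566)) = -1624 + (-8672 - 1*1833) = -1624 + (-8672 - 1833) = -1624 - 10505 = -12129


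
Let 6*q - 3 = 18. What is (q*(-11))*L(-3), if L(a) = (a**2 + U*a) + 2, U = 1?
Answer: -308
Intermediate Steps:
q = 7/2 (q = 1/2 + (1/6)*18 = 1/2 + 3 = 7/2 ≈ 3.5000)
L(a) = 2 + a + a**2 (L(a) = (a**2 + 1*a) + 2 = (a**2 + a) + 2 = (a + a**2) + 2 = 2 + a + a**2)
(q*(-11))*L(-3) = ((7/2)*(-11))*(2 - 3 + (-3)**2) = -77*(2 - 3 + 9)/2 = -77/2*8 = -308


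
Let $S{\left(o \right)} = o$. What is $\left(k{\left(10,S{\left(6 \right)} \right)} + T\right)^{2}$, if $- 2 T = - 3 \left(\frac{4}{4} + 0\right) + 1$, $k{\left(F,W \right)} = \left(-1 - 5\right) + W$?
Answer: $1$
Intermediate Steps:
$k{\left(F,W \right)} = -6 + W$
$T = 1$ ($T = - \frac{- 3 \left(\frac{4}{4} + 0\right) + 1}{2} = - \frac{- 3 \left(4 \cdot \frac{1}{4} + 0\right) + 1}{2} = - \frac{- 3 \left(1 + 0\right) + 1}{2} = - \frac{\left(-3\right) 1 + 1}{2} = - \frac{-3 + 1}{2} = \left(- \frac{1}{2}\right) \left(-2\right) = 1$)
$\left(k{\left(10,S{\left(6 \right)} \right)} + T\right)^{2} = \left(\left(-6 + 6\right) + 1\right)^{2} = \left(0 + 1\right)^{2} = 1^{2} = 1$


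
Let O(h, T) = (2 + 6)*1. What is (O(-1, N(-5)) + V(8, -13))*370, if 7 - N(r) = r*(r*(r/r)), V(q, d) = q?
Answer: 5920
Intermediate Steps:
N(r) = 7 - r² (N(r) = 7 - r*r*(r/r) = 7 - r*r*1 = 7 - r*r = 7 - r²)
O(h, T) = 8 (O(h, T) = 8*1 = 8)
(O(-1, N(-5)) + V(8, -13))*370 = (8 + 8)*370 = 16*370 = 5920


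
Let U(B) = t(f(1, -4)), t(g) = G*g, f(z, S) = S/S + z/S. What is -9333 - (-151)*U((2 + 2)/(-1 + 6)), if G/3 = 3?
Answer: -33255/4 ≈ -8313.8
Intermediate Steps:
G = 9 (G = 3*3 = 9)
f(z, S) = 1 + z/S
t(g) = 9*g
U(B) = 27/4 (U(B) = 9*((-4 + 1)/(-4)) = 9*(-1/4*(-3)) = 9*(3/4) = 27/4)
-9333 - (-151)*U((2 + 2)/(-1 + 6)) = -9333 - (-151)*27/4 = -9333 - 1*(-4077/4) = -9333 + 4077/4 = -33255/4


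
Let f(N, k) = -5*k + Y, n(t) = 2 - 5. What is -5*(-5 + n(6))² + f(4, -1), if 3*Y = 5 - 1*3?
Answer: -943/3 ≈ -314.33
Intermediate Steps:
Y = ⅔ (Y = (5 - 1*3)/3 = (5 - 3)/3 = (⅓)*2 = ⅔ ≈ 0.66667)
n(t) = -3
f(N, k) = ⅔ - 5*k (f(N, k) = -5*k + ⅔ = ⅔ - 5*k)
-5*(-5 + n(6))² + f(4, -1) = -5*(-5 - 3)² + (⅔ - 5*(-1)) = -5*(-8)² + (⅔ + 5) = -5*64 + 17/3 = -320 + 17/3 = -943/3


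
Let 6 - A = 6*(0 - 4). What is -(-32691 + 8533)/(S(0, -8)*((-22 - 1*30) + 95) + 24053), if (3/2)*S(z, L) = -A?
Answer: 24158/23193 ≈ 1.0416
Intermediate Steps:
A = 30 (A = 6 - 6*(0 - 4) = 6 - 6*(-4) = 6 - 1*(-24) = 6 + 24 = 30)
S(z, L) = -20 (S(z, L) = 2*(-1*30)/3 = (2/3)*(-30) = -20)
-(-32691 + 8533)/(S(0, -8)*((-22 - 1*30) + 95) + 24053) = -(-32691 + 8533)/(-20*((-22 - 1*30) + 95) + 24053) = -(-24158)/(-20*((-22 - 30) + 95) + 24053) = -(-24158)/(-20*(-52 + 95) + 24053) = -(-24158)/(-20*43 + 24053) = -(-24158)/(-860 + 24053) = -(-24158)/23193 = -1*(-24158/23193) = 24158/23193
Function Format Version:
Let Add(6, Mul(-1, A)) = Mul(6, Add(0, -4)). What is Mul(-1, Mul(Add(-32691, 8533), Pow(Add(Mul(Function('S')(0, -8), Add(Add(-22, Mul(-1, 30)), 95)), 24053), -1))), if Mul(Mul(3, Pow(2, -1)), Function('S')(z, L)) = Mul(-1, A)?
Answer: Rational(24158, 23193) ≈ 1.0416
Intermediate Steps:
A = 30 (A = Add(6, Mul(-1, Mul(6, Add(0, -4)))) = Add(6, Mul(-1, Mul(6, -4))) = Add(6, Mul(-1, -24)) = Add(6, 24) = 30)
Function('S')(z, L) = -20 (Function('S')(z, L) = Mul(Rational(2, 3), Mul(-1, 30)) = Mul(Rational(2, 3), -30) = -20)
Mul(-1, Mul(Add(-32691, 8533), Pow(Add(Mul(Function('S')(0, -8), Add(Add(-22, Mul(-1, 30)), 95)), 24053), -1))) = Mul(-1, Mul(Add(-32691, 8533), Pow(Add(Mul(-20, Add(Add(-22, Mul(-1, 30)), 95)), 24053), -1))) = Mul(-1, Mul(-24158, Pow(Add(Mul(-20, Add(Add(-22, -30), 95)), 24053), -1))) = Mul(-1, Mul(-24158, Pow(Add(Mul(-20, Add(-52, 95)), 24053), -1))) = Mul(-1, Mul(-24158, Pow(Add(Mul(-20, 43), 24053), -1))) = Mul(-1, Mul(-24158, Pow(Add(-860, 24053), -1))) = Mul(-1, Mul(-24158, Pow(23193, -1))) = Mul(-1, Mul(-24158, Rational(1, 23193))) = Mul(-1, Rational(-24158, 23193)) = Rational(24158, 23193)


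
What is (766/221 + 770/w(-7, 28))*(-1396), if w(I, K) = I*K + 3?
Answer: 31175472/42653 ≈ 730.91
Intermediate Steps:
w(I, K) = 3 + I*K
(766/221 + 770/w(-7, 28))*(-1396) = (766/221 + 770/(3 - 7*28))*(-1396) = (766*(1/221) + 770/(3 - 196))*(-1396) = (766/221 + 770/(-193))*(-1396) = (766/221 + 770*(-1/193))*(-1396) = (766/221 - 770/193)*(-1396) = -22332/42653*(-1396) = 31175472/42653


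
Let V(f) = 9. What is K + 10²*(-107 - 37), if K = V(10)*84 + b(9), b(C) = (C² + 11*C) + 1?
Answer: -13463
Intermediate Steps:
b(C) = 1 + C² + 11*C
K = 937 (K = 9*84 + (1 + 9² + 11*9) = 756 + (1 + 81 + 99) = 756 + 181 = 937)
K + 10²*(-107 - 37) = 937 + 10²*(-107 - 37) = 937 + 100*(-144) = 937 - 14400 = -13463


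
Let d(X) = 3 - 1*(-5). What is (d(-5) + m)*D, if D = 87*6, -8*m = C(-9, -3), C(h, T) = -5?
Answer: 18009/4 ≈ 4502.3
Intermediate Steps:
d(X) = 8 (d(X) = 3 + 5 = 8)
m = 5/8 (m = -1/8*(-5) = 5/8 ≈ 0.62500)
D = 522
(d(-5) + m)*D = (8 + 5/8)*522 = (69/8)*522 = 18009/4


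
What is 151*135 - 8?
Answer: 20377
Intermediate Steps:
151*135 - 8 = 20385 - 8 = 20377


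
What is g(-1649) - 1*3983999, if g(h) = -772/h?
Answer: -6569613579/1649 ≈ -3.9840e+6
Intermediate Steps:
g(-1649) - 1*3983999 = -772/(-1649) - 1*3983999 = -772*(-1/1649) - 3983999 = 772/1649 - 3983999 = -6569613579/1649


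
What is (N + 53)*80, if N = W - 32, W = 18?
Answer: 3120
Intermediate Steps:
N = -14 (N = 18 - 32 = -14)
(N + 53)*80 = (-14 + 53)*80 = 39*80 = 3120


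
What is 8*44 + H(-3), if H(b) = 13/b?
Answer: 1043/3 ≈ 347.67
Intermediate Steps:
8*44 + H(-3) = 8*44 + 13/(-3) = 352 + 13*(-⅓) = 352 - 13/3 = 1043/3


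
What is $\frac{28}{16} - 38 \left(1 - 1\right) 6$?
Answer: $\frac{7}{4} \approx 1.75$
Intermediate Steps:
$\frac{28}{16} - 38 \left(1 - 1\right) 6 = 28 \cdot \frac{1}{16} - 38 \cdot 0 \cdot 6 = \frac{7}{4} - 0 = \frac{7}{4} + 0 = \frac{7}{4}$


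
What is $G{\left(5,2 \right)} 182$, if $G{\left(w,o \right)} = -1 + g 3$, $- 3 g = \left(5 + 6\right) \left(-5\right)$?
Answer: $9828$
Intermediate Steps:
$g = \frac{55}{3}$ ($g = - \frac{\left(5 + 6\right) \left(-5\right)}{3} = - \frac{11 \left(-5\right)}{3} = \left(- \frac{1}{3}\right) \left(-55\right) = \frac{55}{3} \approx 18.333$)
$G{\left(w,o \right)} = 54$ ($G{\left(w,o \right)} = -1 + \frac{55}{3} \cdot 3 = -1 + 55 = 54$)
$G{\left(5,2 \right)} 182 = 54 \cdot 182 = 9828$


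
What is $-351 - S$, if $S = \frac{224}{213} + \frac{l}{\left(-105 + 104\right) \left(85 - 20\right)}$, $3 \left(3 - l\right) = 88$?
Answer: $- \frac{1626588}{4615} \approx -352.46$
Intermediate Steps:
$l = - \frac{79}{3}$ ($l = 3 - \frac{88}{3} = - \frac{79}{3} \approx -26.333$)
$S = \frac{6723}{4615}$ ($S = \frac{224}{213} - \frac{79}{3 \left(-105 + 104\right) \left(85 - 20\right)} = 224 \cdot \frac{1}{213} - \frac{79}{3 \left(\left(-1\right) 65\right)} = \frac{224}{213} - \frac{79}{3 \left(-65\right)} = \frac{224}{213} - - \frac{79}{195} = \frac{224}{213} + \frac{79}{195} = \frac{6723}{4615} \approx 1.4568$)
$-351 - S = -351 - \frac{6723}{4615} = - \frac{1626588}{4615}$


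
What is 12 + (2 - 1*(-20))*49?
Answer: 1090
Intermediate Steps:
12 + (2 - 1*(-20))*49 = 12 + (2 + 20)*49 = 12 + 22*49 = 12 + 1078 = 1090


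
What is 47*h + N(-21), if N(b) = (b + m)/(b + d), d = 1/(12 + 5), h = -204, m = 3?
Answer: -1706511/178 ≈ -9587.1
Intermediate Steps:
d = 1/17 ≈ 0.058824
N(b) = (3 + b)/(1/17 + b) (N(b) = (b + 3)/(b + 1/17) = (3 + b)/(1/17 + b))
47*h + N(-21) = 47*(-204) + 17*(3 - 21)/(1 + 17*(-21)) = -9588 + 17*(-18)/(1 - 357) = -9588 + 17*(-18)/(-356) = -9588 + 17*(-1/356)*(-18) = -9588 + 153/178 = -1706511/178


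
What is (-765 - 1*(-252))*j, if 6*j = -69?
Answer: 11799/2 ≈ 5899.5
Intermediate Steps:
j = -23/2 (j = (⅙)*(-69) = -23/2 ≈ -11.500)
(-765 - 1*(-252))*j = (-765 - 1*(-252))*(-23/2) = (-765 + 252)*(-23/2) = -513*(-23/2) = 11799/2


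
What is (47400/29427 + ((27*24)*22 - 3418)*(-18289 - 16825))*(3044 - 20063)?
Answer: 63531370267460172/9809 ≈ 6.4768e+12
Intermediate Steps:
(47400/29427 + ((27*24)*22 - 3418)*(-18289 - 16825))*(3044 - 20063) = (47400*(1/29427) + (648*22 - 3418)*(-35114))*(-17019) = (15800/9809 + (14256 - 3418)*(-35114))*(-17019) = (15800/9809 + 10838*(-35114))*(-17019) = (15800/9809 - 380565532)*(-17019) = -3732967287588/9809*(-17019) = 63531370267460172/9809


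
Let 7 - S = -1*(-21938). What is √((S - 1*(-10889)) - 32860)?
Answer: 9*I*√542 ≈ 209.53*I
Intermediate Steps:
S = -21931 (S = 7 - (-1)*(-21938) = 7 - 1*21938 = 7 - 21938 = -21931)
√((S - 1*(-10889)) - 32860) = √((-21931 - 1*(-10889)) - 32860) = √((-21931 + 10889) - 32860) = √(-11042 - 32860) = √(-43902) = 9*I*√542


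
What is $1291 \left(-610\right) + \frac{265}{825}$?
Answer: $- \frac{129939097}{165} \approx -7.8751 \cdot 10^{5}$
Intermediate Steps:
$1291 \left(-610\right) + \frac{265}{825} = -787510 + 265 \cdot \frac{1}{825} = -787510 + \frac{53}{165} = - \frac{129939097}{165}$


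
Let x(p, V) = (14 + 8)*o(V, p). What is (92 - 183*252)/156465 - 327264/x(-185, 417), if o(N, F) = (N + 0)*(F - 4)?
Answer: -933928/8860555 ≈ -0.10540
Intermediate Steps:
o(N, F) = N*(-4 + F)
x(p, V) = 22*V*(-4 + p) (x(p, V) = (14 + 8)*(V*(-4 + p)) = 22*(V*(-4 + p)) = 22*V*(-4 + p))
(92 - 183*252)/156465 - 327264/x(-185, 417) = (92 - 183*252)/156465 - 327264*1/(9174*(-4 - 185)) = (92 - 46116)*(1/156465) - 327264/(22*417*(-189)) = -46024*1/156465 - 327264/(-1733886) = -46024/156465 - 327264*(-1/1733886) = -46024/156465 + 7792/41283 = -933928/8860555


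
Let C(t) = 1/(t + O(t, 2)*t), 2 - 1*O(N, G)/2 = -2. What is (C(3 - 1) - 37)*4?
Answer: -1330/9 ≈ -147.78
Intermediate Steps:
O(N, G) = 8 (O(N, G) = 4 - 2*(-2) = 4 + 4 = 8)
C(t) = 1/(9*t) (C(t) = 1/(t + 8*t) = 1/(9*t))
(C(3 - 1) - 37)*4 = (1/(9*(3 - 1)) - 37)*4 = ((1/9)/2 - 37)*4 = ((1/9)*(1/2) - 37)*4 = (1/18 - 37)*4 = -665/18*4 = -1330/9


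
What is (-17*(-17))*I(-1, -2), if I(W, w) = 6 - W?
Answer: 2023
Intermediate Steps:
(-17*(-17))*I(-1, -2) = (-17*(-17))*(6 - 1*(-1)) = 289*(6 + 1) = 289*7 = 2023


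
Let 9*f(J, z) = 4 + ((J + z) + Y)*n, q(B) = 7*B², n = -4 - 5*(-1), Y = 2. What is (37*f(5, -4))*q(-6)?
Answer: 7252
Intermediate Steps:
n = 1 (n = -4 + 5 = 1)
f(J, z) = ⅔ + J/9 + z/9 (f(J, z) = (4 + ((J + z) + 2)*1)/9 = (4 + (2 + J + z)*1)/9 = (4 + (2 + J + z))/9 = (6 + J + z)/9 = ⅔ + J/9 + z/9)
(37*f(5, -4))*q(-6) = (37*(⅔ + (⅑)*5 + (⅑)*(-4)))*(7*(-6)²) = (37*(⅔ + 5/9 - 4/9))*(7*36) = (37*(7/9))*252 = (259/9)*252 = 7252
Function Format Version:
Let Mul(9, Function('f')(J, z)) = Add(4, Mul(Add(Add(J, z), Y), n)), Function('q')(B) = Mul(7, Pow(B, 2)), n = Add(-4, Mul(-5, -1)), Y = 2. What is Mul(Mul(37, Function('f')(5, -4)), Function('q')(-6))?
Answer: 7252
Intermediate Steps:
n = 1 (n = Add(-4, 5) = 1)
Function('f')(J, z) = Add(Rational(2, 3), Mul(Rational(1, 9), J), Mul(Rational(1, 9), z)) (Function('f')(J, z) = Mul(Rational(1, 9), Add(4, Mul(Add(Add(J, z), 2), 1))) = Mul(Rational(1, 9), Add(4, Mul(Add(2, J, z), 1))) = Mul(Rational(1, 9), Add(4, Add(2, J, z))) = Mul(Rational(1, 9), Add(6, J, z)) = Add(Rational(2, 3), Mul(Rational(1, 9), J), Mul(Rational(1, 9), z)))
Mul(Mul(37, Function('f')(5, -4)), Function('q')(-6)) = Mul(Mul(37, Add(Rational(2, 3), Mul(Rational(1, 9), 5), Mul(Rational(1, 9), -4))), Mul(7, Pow(-6, 2))) = Mul(Mul(37, Add(Rational(2, 3), Rational(5, 9), Rational(-4, 9))), Mul(7, 36)) = Mul(Mul(37, Rational(7, 9)), 252) = Mul(Rational(259, 9), 252) = 7252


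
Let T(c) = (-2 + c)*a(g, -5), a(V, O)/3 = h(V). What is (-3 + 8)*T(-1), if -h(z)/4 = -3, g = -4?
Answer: -540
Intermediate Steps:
h(z) = 12 (h(z) = -4*(-3) = 12)
a(V, O) = 36 (a(V, O) = 3*12 = 36)
T(c) = -72 + 36*c (T(c) = (-2 + c)*36 = -72 + 36*c)
(-3 + 8)*T(-1) = (-3 + 8)*(-72 + 36*(-1)) = 5*(-72 - 36) = 5*(-108) = -540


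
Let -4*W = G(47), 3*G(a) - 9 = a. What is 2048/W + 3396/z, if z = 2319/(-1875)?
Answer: -17232156/5411 ≈ -3184.7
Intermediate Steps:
G(a) = 3 + a/3
W = -14/3 (W = -(3 + (⅓)*47)/4 = -(3 + 47/3)/4 = -¼*56/3 = -14/3 ≈ -4.6667)
z = -773/625 (z = 2319*(-1/1875) = -773/625 ≈ -1.2368)
2048/W + 3396/z = 2048/(-14/3) + 3396/(-773/625) = 2048*(-3/14) + 3396*(-625/773) = -3072/7 - 2122500/773 = -17232156/5411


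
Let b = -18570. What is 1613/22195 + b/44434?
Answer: -170244554/493106315 ≈ -0.34525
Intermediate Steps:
1613/22195 + b/44434 = 1613/22195 - 18570/44434 = 1613*(1/22195) - 18570*1/44434 = 1613/22195 - 9285/22217 = -170244554/493106315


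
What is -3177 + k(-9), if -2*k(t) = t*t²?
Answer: -5625/2 ≈ -2812.5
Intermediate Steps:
k(t) = -t³/2 (k(t) = -t*t²/2 = -t³/2)
-3177 + k(-9) = -3177 - ½*(-9)³ = -3177 - ½*(-729) = -3177 + 729/2 = -5625/2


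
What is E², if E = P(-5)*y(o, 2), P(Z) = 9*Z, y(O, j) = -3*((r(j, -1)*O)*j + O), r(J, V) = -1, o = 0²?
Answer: 0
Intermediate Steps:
o = 0
y(O, j) = -3*O + 3*O*j (y(O, j) = -3*((-O)*j + O) = -3*(-O*j + O) = -3*(O - O*j) = -3*O + 3*O*j)
E = 0 (E = (9*(-5))*(3*0*(-1 + 2)) = -135*0 = -45*0 = 0)
E² = 0² = 0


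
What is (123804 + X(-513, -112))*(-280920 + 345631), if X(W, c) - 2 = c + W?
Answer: 7971165691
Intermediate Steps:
X(W, c) = 2 + W + c (X(W, c) = 2 + (c + W) = 2 + (W + c) = 2 + W + c)
(123804 + X(-513, -112))*(-280920 + 345631) = (123804 + (2 - 513 - 112))*(-280920 + 345631) = (123804 - 623)*64711 = 123181*64711 = 7971165691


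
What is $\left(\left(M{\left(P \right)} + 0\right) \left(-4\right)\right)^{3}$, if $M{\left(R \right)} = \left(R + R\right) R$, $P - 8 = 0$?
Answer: $-134217728$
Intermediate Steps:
$P = 8$ ($P = 8 + 0 = 8$)
$M{\left(R \right)} = 2 R^{2}$ ($M{\left(R \right)} = 2 R R = 2 R^{2}$)
$\left(\left(M{\left(P \right)} + 0\right) \left(-4\right)\right)^{3} = \left(\left(2 \cdot 8^{2} + 0\right) \left(-4\right)\right)^{3} = \left(\left(2 \cdot 64 + 0\right) \left(-4\right)\right)^{3} = \left(\left(128 + 0\right) \left(-4\right)\right)^{3} = \left(128 \left(-4\right)\right)^{3} = \left(-512\right)^{3} = -134217728$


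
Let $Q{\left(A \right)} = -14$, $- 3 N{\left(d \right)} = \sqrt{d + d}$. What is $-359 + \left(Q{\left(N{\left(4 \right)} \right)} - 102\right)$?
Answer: $-475$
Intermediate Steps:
$N{\left(d \right)} = - \frac{\sqrt{2} \sqrt{d}}{3}$ ($N{\left(d \right)} = - \frac{\sqrt{d + d}}{3} = - \frac{\sqrt{2 d}}{3} = - \frac{\sqrt{2} \sqrt{d}}{3}$)
$-359 + \left(Q{\left(N{\left(4 \right)} \right)} - 102\right) = -359 - 116 = -475$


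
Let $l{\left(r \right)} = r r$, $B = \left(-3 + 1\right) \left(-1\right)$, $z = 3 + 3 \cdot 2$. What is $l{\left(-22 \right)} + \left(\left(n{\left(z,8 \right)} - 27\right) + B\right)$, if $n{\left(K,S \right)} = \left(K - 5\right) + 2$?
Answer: $465$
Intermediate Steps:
$z = 9$ ($z = 3 + 6 = 9$)
$B = 2$ ($B = \left(-2\right) \left(-1\right) = 2$)
$n{\left(K,S \right)} = -3 + K$ ($n{\left(K,S \right)} = \left(-5 + K\right) + 2 = -3 + K$)
$l{\left(r \right)} = r^{2}$
$l{\left(-22 \right)} + \left(\left(n{\left(z,8 \right)} - 27\right) + B\right) = \left(-22\right)^{2} + \left(\left(\left(-3 + 9\right) - 27\right) + 2\right) = 484 + \left(\left(6 - 27\right) + 2\right) = 484 + \left(-21 + 2\right) = 484 - 19 = 465$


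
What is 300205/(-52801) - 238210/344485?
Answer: -23198769127/3637830497 ≈ -6.3771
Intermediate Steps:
300205/(-52801) - 238210/344485 = 300205*(-1/52801) - 238210*1/344485 = -300205/52801 - 47642/68897 = -23198769127/3637830497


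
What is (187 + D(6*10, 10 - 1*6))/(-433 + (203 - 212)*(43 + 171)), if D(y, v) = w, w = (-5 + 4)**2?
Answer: -188/2359 ≈ -0.079695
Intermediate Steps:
w = 1 (w = (-1)**2 = 1)
D(y, v) = 1
(187 + D(6*10, 10 - 1*6))/(-433 + (203 - 212)*(43 + 171)) = (187 + 1)/(-433 + (203 - 212)*(43 + 171)) = 188/(-433 - 9*214) = 188/(-433 - 1926) = 188/(-2359) = 188*(-1/2359) = -188/2359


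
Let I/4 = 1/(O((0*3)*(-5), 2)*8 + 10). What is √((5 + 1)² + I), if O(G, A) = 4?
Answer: √15918/21 ≈ 6.0079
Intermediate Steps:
I = 2/21 (I = 4/(4*8 + 10) = 4/(32 + 10) = 4/42 = 4*(1/42) = 2/21 ≈ 0.095238)
√((5 + 1)² + I) = √((5 + 1)² + 2/21) = √(6² + 2/21) = √(36 + 2/21) = √(758/21) = √15918/21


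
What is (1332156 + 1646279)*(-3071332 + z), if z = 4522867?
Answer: 4323302647725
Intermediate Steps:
(1332156 + 1646279)*(-3071332 + z) = (1332156 + 1646279)*(-3071332 + 4522867) = 2978435*1451535 = 4323302647725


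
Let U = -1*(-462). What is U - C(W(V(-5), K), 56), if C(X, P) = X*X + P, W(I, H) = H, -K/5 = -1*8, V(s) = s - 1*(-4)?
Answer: -1194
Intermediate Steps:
V(s) = 4 + s (V(s) = s + 4 = 4 + s)
U = 462
K = 40 (K = -(-5)*8 = -5*(-8) = 40)
C(X, P) = P + X² (C(X, P) = X² + P = P + X²)
U - C(W(V(-5), K), 56) = 462 - (56 + 40²) = 462 - (56 + 1600) = 462 - 1*1656 = 462 - 1656 = -1194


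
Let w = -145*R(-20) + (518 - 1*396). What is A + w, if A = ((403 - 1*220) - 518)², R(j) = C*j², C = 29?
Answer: -1569653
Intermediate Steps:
R(j) = 29*j²
w = -1681878 (w = -4205*(-20)² + (518 - 1*396) = -4205*400 + (518 - 396) = -145*11600 + 122 = -1682000 + 122 = -1681878)
A = 112225 (A = ((403 - 220) - 518)² = (183 - 518)² = (-335)² = 112225)
A + w = 112225 - 1681878 = -1569653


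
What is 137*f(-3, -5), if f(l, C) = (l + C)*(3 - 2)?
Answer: -1096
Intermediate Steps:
f(l, C) = C + l (f(l, C) = (C + l)*1 = C + l)
137*f(-3, -5) = 137*(-5 - 3) = 137*(-8) = -1096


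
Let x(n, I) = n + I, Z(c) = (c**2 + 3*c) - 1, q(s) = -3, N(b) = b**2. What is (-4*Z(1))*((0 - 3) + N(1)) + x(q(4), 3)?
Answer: 24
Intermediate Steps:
Z(c) = -1 + c**2 + 3*c
x(n, I) = I + n
(-4*Z(1))*((0 - 3) + N(1)) + x(q(4), 3) = (-4*(-1 + 1**2 + 3*1))*((0 - 3) + 1**2) + (3 - 3) = (-4*(-1 + 1 + 3))*(-3 + 1) + 0 = -4*3*(-2) + 0 = -12*(-2) + 0 = 24 + 0 = 24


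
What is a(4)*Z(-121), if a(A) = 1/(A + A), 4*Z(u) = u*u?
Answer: 14641/32 ≈ 457.53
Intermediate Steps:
Z(u) = u**2/4 (Z(u) = (u*u)/4 = u**2/4)
a(A) = 1/(2*A)
a(4)*Z(-121) = ((1/2)/4)*((1/4)*(-121)**2) = ((1/2)*(1/4))*((1/4)*14641) = (1/8)*(14641/4) = 14641/32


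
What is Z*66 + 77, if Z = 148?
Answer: 9845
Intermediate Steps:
Z*66 + 77 = 148*66 + 77 = 9768 + 77 = 9845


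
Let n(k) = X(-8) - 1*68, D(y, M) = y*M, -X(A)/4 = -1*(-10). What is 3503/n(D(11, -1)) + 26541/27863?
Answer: -94737661/3009204 ≈ -31.483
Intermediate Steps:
X(A) = -40 (X(A) = -(-4)*(-10) = -4*10 = -40)
D(y, M) = M*y
n(k) = -108 (n(k) = -40 - 1*68 = -40 - 68 = -108)
3503/n(D(11, -1)) + 26541/27863 = 3503/(-108) + 26541/27863 = 3503*(-1/108) + 26541*(1/27863) = -3503/108 + 26541/27863 = -94737661/3009204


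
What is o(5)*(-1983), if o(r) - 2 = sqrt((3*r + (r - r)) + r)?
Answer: -3966 - 3966*sqrt(5) ≈ -12834.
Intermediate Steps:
o(r) = 2 + 2*sqrt(r) (o(r) = 2 + sqrt((3*r + (r - r)) + r) = 2 + sqrt((3*r + 0) + r) = 2 + sqrt(3*r + r) = 2 + sqrt(4*r) = 2 + 2*sqrt(r))
o(5)*(-1983) = (2 + 2*sqrt(5))*(-1983) = -3966 - 3966*sqrt(5)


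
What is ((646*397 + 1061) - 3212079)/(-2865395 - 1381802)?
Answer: 2954556/4247197 ≈ 0.69565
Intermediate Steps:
((646*397 + 1061) - 3212079)/(-2865395 - 1381802) = ((256462 + 1061) - 3212079)/(-4247197) = (257523 - 3212079)*(-1/4247197) = -2954556*(-1/4247197) = 2954556/4247197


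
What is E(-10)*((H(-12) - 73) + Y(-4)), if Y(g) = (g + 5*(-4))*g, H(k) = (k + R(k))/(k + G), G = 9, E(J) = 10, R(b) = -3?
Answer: 280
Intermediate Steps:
H(k) = (-3 + k)/(9 + k) (H(k) = (k - 3)/(k + 9) = (-3 + k)/(9 + k))
Y(g) = g*(-20 + g) (Y(g) = (g - 20)*g = (-20 + g)*g = g*(-20 + g))
E(-10)*((H(-12) - 73) + Y(-4)) = 10*(((-3 - 12)/(9 - 12) - 73) - 4*(-20 - 4)) = 10*((-15/(-3) - 73) - 4*(-24)) = 10*((-1/3*(-15) - 73) + 96) = 10*((5 - 73) + 96) = 10*(-68 + 96) = 10*28 = 280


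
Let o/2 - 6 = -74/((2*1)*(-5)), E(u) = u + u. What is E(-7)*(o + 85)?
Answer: -7826/5 ≈ -1565.2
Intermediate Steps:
E(u) = 2*u
o = 134/5 (o = 12 + 2*(-74/((2*1)*(-5))) = 12 + 2*(-74/(2*(-5))) = 12 + 2*(-74/(-10)) = 12 + 2*(-74*(-1/10)) = 12 + 2*(37/5) = 12 + 74/5 = 134/5 ≈ 26.800)
E(-7)*(o + 85) = (2*(-7))*(134/5 + 85) = -14*559/5 = -7826/5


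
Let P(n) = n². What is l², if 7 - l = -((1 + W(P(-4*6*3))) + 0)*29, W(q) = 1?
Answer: 4225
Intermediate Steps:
l = 65 (l = 7 - (-1)*((1 + 1) + 0)*29 = 7 - (-1)*(2 + 0)*29 = 7 - (-1)*2*29 = 7 - (-1)*58 = 7 - 1*(-58) = 7 + 58 = 65)
l² = 65² = 4225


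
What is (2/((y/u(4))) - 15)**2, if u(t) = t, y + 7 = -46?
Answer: 644809/2809 ≈ 229.55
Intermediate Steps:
y = -53 (y = -7 - 46 = -53)
(2/((y/u(4))) - 15)**2 = (2/((-53/4)) - 15)**2 = (2/((-53*1/4)) - 15)**2 = (2/(-53/4) - 15)**2 = (2*(-4/53) - 15)**2 = (-8/53 - 15)**2 = (-803/53)**2 = 644809/2809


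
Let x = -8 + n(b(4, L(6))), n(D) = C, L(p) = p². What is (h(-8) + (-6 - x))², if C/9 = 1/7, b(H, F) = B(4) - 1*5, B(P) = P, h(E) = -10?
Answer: 4225/49 ≈ 86.224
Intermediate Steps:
b(H, F) = -1 (b(H, F) = 4 - 1*5 = 4 - 5 = -1)
C = 9/7 ≈ 1.2857
n(D) = 9/7
x = -47/7 (x = -8 + 9/7 = -47/7 ≈ -6.7143)
(h(-8) + (-6 - x))² = (-10 + (-6 - 1*(-47/7)))² = (-10 + (-6 + 47/7))² = (-10 + 5/7)² = (-65/7)² = 4225/49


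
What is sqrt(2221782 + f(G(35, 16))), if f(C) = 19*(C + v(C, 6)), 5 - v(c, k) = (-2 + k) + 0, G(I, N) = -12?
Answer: sqrt(2221573) ≈ 1490.5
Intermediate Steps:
v(c, k) = 7 - k (v(c, k) = 5 - ((-2 + k) + 0) = 5 - (-2 + k) = 5 + (2 - k) = 7 - k)
f(C) = 19 + 19*C (f(C) = 19*(C + (7 - 1*6)) = 19*(C + (7 - 6)) = 19*(C + 1) = 19*(1 + C) = 19 + 19*C)
sqrt(2221782 + f(G(35, 16))) = sqrt(2221782 + (19 + 19*(-12))) = sqrt(2221782 + (19 - 228)) = sqrt(2221782 - 209) = sqrt(2221573)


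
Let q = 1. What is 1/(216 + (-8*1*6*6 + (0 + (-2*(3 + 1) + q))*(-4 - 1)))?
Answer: -1/37 ≈ -0.027027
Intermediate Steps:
1/(216 + (-8*1*6*6 + (0 + (-2*(3 + 1) + q))*(-4 - 1))) = 1/(216 + (-8*1*6*6 + (0 + (-2*(3 + 1) + 1))*(-4 - 1))) = 1/(216 + (-48*6 + (0 + (-2*4 + 1))*(-5))) = 1/(216 + (-8*36 + (0 + (-8 + 1))*(-5))) = 1/(216 + (-288 + (0 - 7)*(-5))) = 1/(216 + (-288 - 7*(-5))) = 1/(216 + (-288 + 35)) = 1/(216 - 253) = 1/(-37) = -1/37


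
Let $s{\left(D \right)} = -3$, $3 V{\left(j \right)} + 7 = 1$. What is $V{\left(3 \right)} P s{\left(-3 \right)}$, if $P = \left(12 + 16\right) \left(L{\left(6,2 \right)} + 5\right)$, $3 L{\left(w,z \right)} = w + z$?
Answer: $1288$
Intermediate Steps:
$V{\left(j \right)} = -2$ ($V{\left(j \right)} = - \frac{7}{3} + \frac{1}{3} \cdot 1 = - \frac{7}{3} + \frac{1}{3} = -2$)
$L{\left(w,z \right)} = \frac{w}{3} + \frac{z}{3}$ ($L{\left(w,z \right)} = \frac{w + z}{3} = \frac{w}{3} + \frac{z}{3}$)
$P = \frac{644}{3}$ ($P = \left(12 + 16\right) \left(\left(\frac{1}{3} \cdot 6 + \frac{1}{3} \cdot 2\right) + 5\right) = 28 \left(\left(2 + \frac{2}{3}\right) + 5\right) = 28 \left(\frac{8}{3} + 5\right) = 28 \cdot \frac{23}{3} = \frac{644}{3} \approx 214.67$)
$V{\left(3 \right)} P s{\left(-3 \right)} = \left(-2\right) \frac{644}{3} \left(-3\right) = \left(- \frac{1288}{3}\right) \left(-3\right) = 1288$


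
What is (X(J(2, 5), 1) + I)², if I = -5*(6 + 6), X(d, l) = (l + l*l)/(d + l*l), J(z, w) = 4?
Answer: 88804/25 ≈ 3552.2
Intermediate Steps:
X(d, l) = (l + l²)/(d + l²)
I = -60 (I = -5*12 = -60)
(X(J(2, 5), 1) + I)² = (1*(1 + 1)/(4 + 1²) - 60)² = (1*2/(4 + 1) - 60)² = (1*2/5 - 60)² = (1*(⅕)*2 - 60)² = (⅖ - 60)² = (-298/5)² = 88804/25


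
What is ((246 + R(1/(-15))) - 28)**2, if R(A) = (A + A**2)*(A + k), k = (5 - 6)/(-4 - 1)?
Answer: 541286861284/11390625 ≈ 47520.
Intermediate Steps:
k = 1/5 (k = -1/(-5) = -1*(-1/5) = 1/5 ≈ 0.20000)
R(A) = (1/5 + A)*(A + A**2) (R(A) = (A + A**2)*(A + 1/5) = (A + A**2)*(1/5 + A) = (1/5 + A)*(A + A**2))
((246 + R(1/(-15))) - 28)**2 = ((246 + (1/5)*(1 + 5*(1/(-15))**2 + 6/(-15))/(-15)) - 28)**2 = ((246 + (1/5)*(-1/15)*(1 + 5*(-1/15)**2 + 6*(-1/15))) - 28)**2 = ((246 + (1/5)*(-1/15)*(1 + 5*(1/225) - 2/5)) - 28)**2 = ((246 + (1/5)*(-1/15)*(1 + 1/45 - 2/5)) - 28)**2 = ((246 + (1/5)*(-1/15)*(28/45)) - 28)**2 = ((246 - 28/3375) - 28)**2 = (830222/3375 - 28)**2 = (735722/3375)**2 = 541286861284/11390625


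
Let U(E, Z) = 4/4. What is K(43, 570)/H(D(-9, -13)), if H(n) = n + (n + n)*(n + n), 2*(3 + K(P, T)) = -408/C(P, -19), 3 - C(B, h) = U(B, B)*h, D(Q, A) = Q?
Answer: -3/77 ≈ -0.038961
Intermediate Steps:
U(E, Z) = 1 (U(E, Z) = 4*(1/4) = 1)
C(B, h) = 3 - h
K(P, T) = -135/11 (K(P, T) = -3 + (-408/(3 - 1*(-19)))/2 = -3 + (-408/(3 + 19))/2 = -3 + (-408/22)/2 = -3 + (-408*1/22)/2 = -3 + (1/2)*(-204/11) = -3 - 102/11 = -135/11)
H(n) = n + 4*n**2 (H(n) = n + (2*n)*(2*n) = n + 4*n**2)
K(43, 570)/H(D(-9, -13)) = -135*(-1/(9*(1 + 4*(-9))))/11 = -135*(-1/(9*(1 - 36)))/11 = -135/(11*((-9*(-35)))) = -135/11/315 = -135/11*1/315 = -3/77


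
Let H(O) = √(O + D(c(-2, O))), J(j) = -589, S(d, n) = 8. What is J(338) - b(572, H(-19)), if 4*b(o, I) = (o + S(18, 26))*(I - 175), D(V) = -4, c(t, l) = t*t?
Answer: 24786 - 145*I*√23 ≈ 24786.0 - 695.4*I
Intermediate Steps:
c(t, l) = t²
H(O) = √(-4 + O) (H(O) = √(O - 4) = √(-4 + O))
b(o, I) = (-175 + I)*(8 + o)/4 (b(o, I) = ((o + 8)*(I - 175))/4 = ((8 + o)*(-175 + I))/4 = ((-175 + I)*(8 + o))/4 = (-175 + I)*(8 + o)/4)
J(338) - b(572, H(-19)) = -589 - (-350 + 2*√(-4 - 19) - 175/4*572 + (¼)*√(-4 - 19)*572) = -589 - (-350 + 2*√(-23) - 25025 + (¼)*√(-23)*572) = -589 - (-350 + 2*(I*√23) - 25025 + (¼)*(I*√23)*572) = -589 - (-350 + 2*I*√23 - 25025 + 143*I*√23) = -589 - (-25375 + 145*I*√23) = -589 + (25375 - 145*I*√23) = 24786 - 145*I*√23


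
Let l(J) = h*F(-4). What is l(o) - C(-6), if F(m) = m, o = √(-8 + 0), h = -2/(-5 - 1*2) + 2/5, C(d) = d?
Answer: 114/35 ≈ 3.2571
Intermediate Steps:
h = 24/35 (h = -2/(-5 - 2) + 2*(⅕) = -2/(-7) + ⅖ = -2*(-⅐) + ⅖ = 2/7 + ⅖ = 24/35 ≈ 0.68571)
o = 2*I*√2 (o = √(-8) = 2*I*√2 ≈ 2.8284*I)
l(J) = -96/35 (l(J) = (24/35)*(-4) = -96/35)
l(o) - C(-6) = -96/35 - 1*(-6) = -96/35 + 6 = 114/35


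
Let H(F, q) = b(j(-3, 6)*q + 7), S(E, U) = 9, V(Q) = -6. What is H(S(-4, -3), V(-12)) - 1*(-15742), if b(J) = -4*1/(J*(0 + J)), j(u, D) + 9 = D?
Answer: 9838746/625 ≈ 15742.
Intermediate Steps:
j(u, D) = -9 + D
b(J) = -4/J**2
H(F, q) = -4/(7 - 3*q)**2 (H(F, q) = -4/((-9 + 6)*q + 7)**2 = -4/(-3*q + 7)**2 = -4/(7 - 3*q)**2)
H(S(-4, -3), V(-12)) - 1*(-15742) = -4/(-7 + 3*(-6))**2 - 1*(-15742) = -4/(-7 - 18)**2 + 15742 = -4/(-25)**2 + 15742 = -4*1/625 + 15742 = -4/625 + 15742 = 9838746/625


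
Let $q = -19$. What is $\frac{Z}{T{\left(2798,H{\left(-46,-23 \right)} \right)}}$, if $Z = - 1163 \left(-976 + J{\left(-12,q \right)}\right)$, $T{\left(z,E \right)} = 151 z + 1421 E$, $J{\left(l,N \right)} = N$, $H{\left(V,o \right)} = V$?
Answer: $\frac{1157185}{357132} \approx 3.2402$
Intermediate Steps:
$Z = 1157185$ ($Z = - 1163 \left(-976 - 19\right) = \left(-1163\right) \left(-995\right) = 1157185$)
$\frac{Z}{T{\left(2798,H{\left(-46,-23 \right)} \right)}} = \frac{1157185}{151 \cdot 2798 + 1421 \left(-46\right)} = \frac{1157185}{422498 - 65366} = \frac{1157185}{357132}$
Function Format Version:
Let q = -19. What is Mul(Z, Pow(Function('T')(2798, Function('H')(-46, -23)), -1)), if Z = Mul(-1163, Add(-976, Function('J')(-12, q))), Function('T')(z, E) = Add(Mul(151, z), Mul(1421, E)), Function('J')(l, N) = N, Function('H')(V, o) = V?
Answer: Rational(1157185, 357132) ≈ 3.2402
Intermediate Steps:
Z = 1157185 (Z = Mul(-1163, Add(-976, -19)) = Mul(-1163, -995) = 1157185)
Mul(Z, Pow(Function('T')(2798, Function('H')(-46, -23)), -1)) = Mul(1157185, Pow(Add(Mul(151, 2798), Mul(1421, -46)), -1)) = Mul(1157185, Pow(Add(422498, -65366), -1)) = Mul(1157185, Pow(357132, -1)) = Mul(1157185, Rational(1, 357132)) = Rational(1157185, 357132)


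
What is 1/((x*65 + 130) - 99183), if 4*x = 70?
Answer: -2/195831 ≈ -1.0213e-5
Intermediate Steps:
x = 35/2 (x = (1/4)*70 = 35/2 ≈ 17.500)
1/((x*65 + 130) - 99183) = 1/(((35/2)*65 + 130) - 99183) = 1/((2275/2 + 130) - 99183) = 1/(2535/2 - 99183) = 1/(-195831/2) = -2/195831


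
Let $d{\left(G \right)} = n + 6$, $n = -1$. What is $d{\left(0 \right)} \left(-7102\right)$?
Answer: $-35510$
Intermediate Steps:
$d{\left(G \right)} = 5$ ($d{\left(G \right)} = -1 + 6 = 5$)
$d{\left(0 \right)} \left(-7102\right) = 5 \left(-7102\right) = -35510$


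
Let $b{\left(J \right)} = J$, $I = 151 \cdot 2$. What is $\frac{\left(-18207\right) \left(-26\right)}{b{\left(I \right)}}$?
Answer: $\frac{236691}{151} \approx 1567.5$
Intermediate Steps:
$I = 302$
$\frac{\left(-18207\right) \left(-26\right)}{b{\left(I \right)}} = \frac{\left(-18207\right) \left(-26\right)}{302} = 473382 \cdot \frac{1}{302} = \frac{236691}{151}$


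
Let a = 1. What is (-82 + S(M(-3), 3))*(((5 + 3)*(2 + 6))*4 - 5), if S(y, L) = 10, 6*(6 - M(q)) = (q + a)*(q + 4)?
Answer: -18072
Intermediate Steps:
M(q) = 6 - (1 + q)*(4 + q)/6 (M(q) = 6 - (q + 1)*(q + 4)/6 = 6 - (1 + q)*(4 + q)/6)
(-82 + S(M(-3), 3))*(((5 + 3)*(2 + 6))*4 - 5) = (-82 + 10)*(((5 + 3)*(2 + 6))*4 - 5) = -72*((8*8)*4 - 5) = -72*(64*4 - 5) = -72*(256 - 5) = -72*251 = -18072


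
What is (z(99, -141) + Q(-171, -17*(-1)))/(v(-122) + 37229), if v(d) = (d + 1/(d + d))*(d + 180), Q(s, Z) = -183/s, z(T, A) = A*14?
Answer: -13719754/209682309 ≈ -0.065431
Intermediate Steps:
z(T, A) = 14*A
v(d) = (180 + d)*(d + 1/(2*d)) (v(d) = (d + 1/(2*d))*(180 + d) = (180 + d)*(d + 1/(2*d)))
(z(99, -141) + Q(-171, -17*(-1)))/(v(-122) + 37229) = (14*(-141) - 183/(-171))/((1/2 + (-122)**2 + 90/(-122) + 180*(-122)) + 37229) = (-1974 - 183*(-1/171))/((1/2 + 14884 + 90*(-1/122) - 21960) + 37229) = (-1974 + 61/57)/((1/2 + 14884 - 45/61 - 21960) + 37229) = -112457/(57*(-863301/122 + 37229)) = -112457/(57*3678637/122) = -112457/57*122/3678637 = -13719754/209682309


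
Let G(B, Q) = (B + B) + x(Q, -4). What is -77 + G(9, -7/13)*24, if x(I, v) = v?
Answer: 259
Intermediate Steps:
G(B, Q) = -4 + 2*B (G(B, Q) = (B + B) - 4 = 2*B - 4 = -4 + 2*B)
-77 + G(9, -7/13)*24 = -77 + (-4 + 2*9)*24 = -77 + (-4 + 18)*24 = -77 + 14*24 = -77 + 336 = 259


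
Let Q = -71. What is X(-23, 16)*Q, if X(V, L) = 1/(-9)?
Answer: 71/9 ≈ 7.8889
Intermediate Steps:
X(V, L) = -⅑
X(-23, 16)*Q = -⅑*(-71) = 71/9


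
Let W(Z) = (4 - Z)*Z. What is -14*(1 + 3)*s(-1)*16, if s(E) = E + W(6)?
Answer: 11648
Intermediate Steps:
W(Z) = Z*(4 - Z)
s(E) = -12 + E (s(E) = E + 6*(4 - 1*6) = E + 6*(4 - 6) = E + 6*(-2) = E - 12 = -12 + E)
-14*(1 + 3)*s(-1)*16 = -14*(1 + 3)*(-12 - 1)*16 = -56*(-13)*16 = -14*(-52)*16 = 728*16 = 11648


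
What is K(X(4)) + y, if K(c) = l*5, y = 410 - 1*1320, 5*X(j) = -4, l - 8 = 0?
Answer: -870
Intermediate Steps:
l = 8 (l = 8 + 0 = 8)
X(j) = -4/5 (X(j) = (1/5)*(-4) = -4/5)
y = -910 (y = 410 - 1320 = -910)
K(c) = 40 (K(c) = 8*5 = 40)
K(X(4)) + y = 40 - 910 = -870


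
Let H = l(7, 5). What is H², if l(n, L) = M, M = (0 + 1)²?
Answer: 1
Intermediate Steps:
M = 1 (M = 1² = 1)
l(n, L) = 1
H = 1
H² = 1² = 1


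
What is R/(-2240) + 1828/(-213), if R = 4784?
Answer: -319607/29820 ≈ -10.718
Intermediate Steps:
R/(-2240) + 1828/(-213) = 4784/(-2240) + 1828/(-213) = 4784*(-1/2240) + 1828*(-1/213) = -299/140 - 1828/213 = -319607/29820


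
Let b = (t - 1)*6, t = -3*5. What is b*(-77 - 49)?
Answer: 12096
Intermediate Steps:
t = -15
b = -96 (b = (-15 - 1)*6 = -16*6 = -96)
b*(-77 - 49) = -96*(-77 - 49) = -96*(-126) = 12096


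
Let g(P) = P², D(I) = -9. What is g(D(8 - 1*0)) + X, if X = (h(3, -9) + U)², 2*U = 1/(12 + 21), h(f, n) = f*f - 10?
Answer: 357061/4356 ≈ 81.970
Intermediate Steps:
h(f, n) = -10 + f² (h(f, n) = f² - 10 = -10 + f²)
U = 1/66 (U = 1/(2*(12 + 21)) = (½)/33 = (½)*(1/33) = 1/66 ≈ 0.015152)
X = 4225/4356 (X = ((-10 + 3²) + 1/66)² = ((-10 + 9) + 1/66)² = (-1 + 1/66)² = (-65/66)² = 4225/4356 ≈ 0.96993)
g(D(8 - 1*0)) + X = (-9)² + 4225/4356 = 81 + 4225/4356 = 357061/4356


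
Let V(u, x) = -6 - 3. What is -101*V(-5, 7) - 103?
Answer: 806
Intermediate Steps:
V(u, x) = -9
-101*V(-5, 7) - 103 = -101*(-9) - 103 = 909 - 103 = 806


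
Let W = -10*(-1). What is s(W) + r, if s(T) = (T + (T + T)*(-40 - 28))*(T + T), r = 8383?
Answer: -18617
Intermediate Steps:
W = 10
s(T) = -270*T² (s(T) = (T + (2*T)*(-68))*(2*T) = (T - 136*T)*(2*T) = (-135*T)*(2*T) = -270*T²)
s(W) + r = -270*10² + 8383 = -270*100 + 8383 = -27000 + 8383 = -18617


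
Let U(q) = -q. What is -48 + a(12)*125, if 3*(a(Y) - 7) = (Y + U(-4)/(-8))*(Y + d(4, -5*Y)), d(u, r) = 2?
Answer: 22606/3 ≈ 7535.3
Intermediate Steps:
a(Y) = 7 + (2 + Y)*(-½ + Y)/3 (a(Y) = 7 + ((Y - 1*(-4)/(-8))*(Y + 2))/3 = 7 + ((Y + 4*(-⅛))*(2 + Y))/3 = 7 + ((Y - ½)*(2 + Y))/3 = 7 + ((-½ + Y)*(2 + Y))/3 = 7 + ((2 + Y)*(-½ + Y))/3 = 7 + (2 + Y)*(-½ + Y)/3)
-48 + a(12)*125 = -48 + (20/3 + (½)*12 + (⅓)*12²)*125 = -48 + (20/3 + 6 + (⅓)*144)*125 = -48 + (20/3 + 6 + 48)*125 = -48 + (182/3)*125 = -48 + 22750/3 = 22606/3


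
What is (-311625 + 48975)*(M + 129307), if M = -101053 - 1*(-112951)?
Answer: -37087493250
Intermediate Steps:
M = 11898 (M = -101053 + 112951 = 11898)
(-311625 + 48975)*(M + 129307) = (-311625 + 48975)*(11898 + 129307) = -262650*141205 = -37087493250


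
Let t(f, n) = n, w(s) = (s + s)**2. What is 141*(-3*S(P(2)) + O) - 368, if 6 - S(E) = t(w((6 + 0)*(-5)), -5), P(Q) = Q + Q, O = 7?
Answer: -4034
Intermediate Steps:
w(s) = 4*s**2 (w(s) = (2*s)**2 = 4*s**2)
P(Q) = 2*Q
S(E) = 11 (S(E) = 6 - 1*(-5) = 6 + 5 = 11)
141*(-3*S(P(2)) + O) - 368 = 141*(-3*11 + 7) - 368 = 141*(-33 + 7) - 368 = 141*(-26) - 368 = -3666 - 368 = -4034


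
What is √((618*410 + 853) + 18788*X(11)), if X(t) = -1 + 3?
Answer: √291809 ≈ 540.19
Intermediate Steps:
X(t) = 2
√((618*410 + 853) + 18788*X(11)) = √((618*410 + 853) + 18788*2) = √((253380 + 853) + 37576) = √(254233 + 37576) = √291809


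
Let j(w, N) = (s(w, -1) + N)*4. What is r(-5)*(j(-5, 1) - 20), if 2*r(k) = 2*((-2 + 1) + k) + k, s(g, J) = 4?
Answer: 0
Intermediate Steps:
r(k) = -1 + 3*k/2 (r(k) = (2*((-2 + 1) + k) + k)/2 = (2*(-1 + k) + k)/2 = ((-2 + 2*k) + k)/2 = (-2 + 3*k)/2 = -1 + 3*k/2)
j(w, N) = 16 + 4*N (j(w, N) = (4 + N)*4 = 16 + 4*N)
r(-5)*(j(-5, 1) - 20) = (-1 + (3/2)*(-5))*((16 + 4*1) - 20) = (-1 - 15/2)*((16 + 4) - 20) = -17*(20 - 20)/2 = -17/2*0 = 0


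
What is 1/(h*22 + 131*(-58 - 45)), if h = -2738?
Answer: -1/73729 ≈ -1.3563e-5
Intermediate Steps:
1/(h*22 + 131*(-58 - 45)) = 1/(-2738*22 + 131*(-58 - 45)) = 1/(-60236 + 131*(-103)) = 1/(-60236 - 13493) = 1/(-73729) = -1/73729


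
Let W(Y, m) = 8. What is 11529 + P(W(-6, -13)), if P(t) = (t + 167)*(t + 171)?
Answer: 42854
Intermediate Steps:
P(t) = (167 + t)*(171 + t)
11529 + P(W(-6, -13)) = 11529 + (28557 + 8² + 338*8) = 11529 + (28557 + 64 + 2704) = 11529 + 31325 = 42854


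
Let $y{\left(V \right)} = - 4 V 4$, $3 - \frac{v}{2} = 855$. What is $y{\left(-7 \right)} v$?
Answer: $-190848$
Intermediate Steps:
$v = -1704$ ($v = 6 - 1710 = -1704$)
$y{\left(V \right)} = - 16 V$
$y{\left(-7 \right)} v = \left(-16\right) \left(-7\right) \left(-1704\right) = 112 \left(-1704\right) = -190848$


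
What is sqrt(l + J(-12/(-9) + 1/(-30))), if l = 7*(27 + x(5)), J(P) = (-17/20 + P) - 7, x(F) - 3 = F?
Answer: sqrt(23845)/10 ≈ 15.442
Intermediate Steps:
x(F) = 3 + F
J(P) = -157/20 + P (J(P) = (-17*1/20 + P) - 7 = (-17/20 + P) - 7 = -157/20 + P)
l = 245 (l = 7*(27 + (3 + 5)) = 7*(27 + 8) = 7*35 = 245)
sqrt(l + J(-12/(-9) + 1/(-30))) = sqrt(245 + (-157/20 + (-12/(-9) + 1/(-30)))) = sqrt(245 + (-157/20 + (-12*(-1/9) + 1*(-1/30)))) = sqrt(245 + (-157/20 + (4/3 - 1/30))) = sqrt(245 + (-157/20 + 13/10)) = sqrt(245 - 131/20) = sqrt(4769/20) = sqrt(23845)/10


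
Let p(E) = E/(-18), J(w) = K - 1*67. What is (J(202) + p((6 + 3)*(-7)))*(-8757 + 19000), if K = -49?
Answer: -2304675/2 ≈ -1.1523e+6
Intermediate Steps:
J(w) = -116 (J(w) = -49 - 1*67 = -49 - 67 = -116)
p(E) = -E/18 (p(E) = E*(-1/18) = -E/18)
(J(202) + p((6 + 3)*(-7)))*(-8757 + 19000) = (-116 - (6 + 3)*(-7)/18)*(-8757 + 19000) = (-116 - (-7)/2)*10243 = (-116 - 1/18*(-63))*10243 = (-116 + 7/2)*10243 = -225/2*10243 = -2304675/2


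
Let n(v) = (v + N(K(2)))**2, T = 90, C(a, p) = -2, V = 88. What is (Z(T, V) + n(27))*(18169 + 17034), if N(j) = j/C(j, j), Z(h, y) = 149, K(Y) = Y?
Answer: 29042475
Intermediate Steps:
N(j) = -j/2 (N(j) = j/(-2) = j*(-1/2) = -j/2)
n(v) = (-1 + v)**2 (n(v) = (v - 1/2*2)**2 = (v - 1)**2 = (-1 + v)**2)
(Z(T, V) + n(27))*(18169 + 17034) = (149 + (-1 + 27)**2)*(18169 + 17034) = (149 + 26**2)*35203 = (149 + 676)*35203 = 825*35203 = 29042475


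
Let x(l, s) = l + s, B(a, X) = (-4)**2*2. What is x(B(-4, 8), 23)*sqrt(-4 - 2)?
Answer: 55*I*sqrt(6) ≈ 134.72*I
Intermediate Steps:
B(a, X) = 32 (B(a, X) = 16*2 = 32)
x(B(-4, 8), 23)*sqrt(-4 - 2) = (32 + 23)*sqrt(-4 - 2) = 55*sqrt(-6) = 55*(I*sqrt(6)) = 55*I*sqrt(6)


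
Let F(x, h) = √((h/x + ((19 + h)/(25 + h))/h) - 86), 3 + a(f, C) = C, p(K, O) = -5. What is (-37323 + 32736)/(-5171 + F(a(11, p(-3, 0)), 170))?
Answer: 524198231700/590939596199 + 45870*I*√523791879/590939596199 ≈ 0.88706 + 0.0017765*I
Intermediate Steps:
a(f, C) = -3 + C
F(x, h) = √(-86 + h/x + (19 + h)/(h*(25 + h))) (F(x, h) = √((h/x + ((19 + h)/(25 + h))/h) - 86) = √((h/x + (19 + h)/(h*(25 + h))) - 86) = √(-86 + h/x + (19 + h)/(h*(25 + h))))
(-37323 + 32736)/(-5171 + F(a(11, p(-3, 0)), 170)) = (-37323 + 32736)/(-5171 + √((19*(-3 - 5) + 170*(-3 - 5) + 170²*(25 + 170) - 86*170*(-3 - 5)*(25 + 170))/(170*(-3 - 5)*(25 + 170)))) = -4587/(-5171 + √((1/170)*(19*(-8) + 170*(-8) + 28900*195 - 86*170*(-8)*195)/(-8*195))) = -4587/(-5171 + √((1/170)*(-⅛)*(1/195)*(-152 - 1360 + 5635500 + 22807200))) = -4587/(-5171 + √((1/170)*(-⅛)*(1/195)*28441188)) = -4587/(-5171 + √(-2370099/22100)) = -4587/(-5171 + I*√523791879/2210)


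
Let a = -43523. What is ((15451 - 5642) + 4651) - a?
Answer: 57983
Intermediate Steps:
((15451 - 5642) + 4651) - a = ((15451 - 5642) + 4651) - 1*(-43523) = (9809 + 4651) + 43523 = 14460 + 43523 = 57983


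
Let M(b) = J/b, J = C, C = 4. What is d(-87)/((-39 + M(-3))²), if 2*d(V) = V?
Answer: -783/29282 ≈ -0.026740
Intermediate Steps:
d(V) = V/2
J = 4
M(b) = 4/b
d(-87)/((-39 + M(-3))²) = ((½)*(-87))/((-39 + 4/(-3))²) = -87/(2*(-39 + 4*(-⅓))²) = -87/(2*(-39 - 4/3)²) = -87/(2*((-121/3)²)) = -87/(2*14641/9) = -87/2*9/14641 = -783/29282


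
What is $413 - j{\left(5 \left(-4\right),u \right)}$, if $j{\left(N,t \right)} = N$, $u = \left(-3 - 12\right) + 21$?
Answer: $433$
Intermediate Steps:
$u = 6$ ($u = -15 + 21 = 6$)
$413 - j{\left(5 \left(-4\right),u \right)} = 413 - 5 \left(-4\right) = 413 - -20 = 413 + 20 = 433$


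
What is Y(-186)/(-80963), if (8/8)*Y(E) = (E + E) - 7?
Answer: 379/80963 ≈ 0.0046811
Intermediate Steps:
Y(E) = -7 + 2*E (Y(E) = (E + E) - 7 = 2*E - 7 = -7 + 2*E)
Y(-186)/(-80963) = (-7 + 2*(-186))/(-80963) = (-7 - 372)*(-1/80963) = -379*(-1/80963) = 379/80963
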